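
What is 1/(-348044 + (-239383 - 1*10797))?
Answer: -1/598224 ≈ -1.6716e-6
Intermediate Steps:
1/(-348044 + (-239383 - 1*10797)) = 1/(-348044 + (-239383 - 10797)) = 1/(-348044 - 250180) = 1/(-598224) = -1/598224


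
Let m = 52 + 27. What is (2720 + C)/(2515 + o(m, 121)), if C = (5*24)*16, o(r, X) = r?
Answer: 2320/1297 ≈ 1.7887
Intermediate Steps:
m = 79
C = 1920 (C = 120*16 = 1920)
(2720 + C)/(2515 + o(m, 121)) = (2720 + 1920)/(2515 + 79) = 4640/2594 = 4640*(1/2594) = 2320/1297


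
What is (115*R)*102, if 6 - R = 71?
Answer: -762450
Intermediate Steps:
R = -65 (R = 6 - 1*71 = 6 - 71 = -65)
(115*R)*102 = (115*(-65))*102 = -7475*102 = -762450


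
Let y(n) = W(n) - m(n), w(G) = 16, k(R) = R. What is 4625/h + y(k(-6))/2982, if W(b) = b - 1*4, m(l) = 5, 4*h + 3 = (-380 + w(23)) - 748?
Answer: -3678915/221662 ≈ -16.597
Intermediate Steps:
h = -1115/4 (h = -¾ + ((-380 + 16) - 748)/4 = -¾ + (-364 - 748)/4 = -¾ + (¼)*(-1112) = -¾ - 278 = -1115/4 ≈ -278.75)
W(b) = -4 + b (W(b) = b - 4 = -4 + b)
y(n) = -9 + n (y(n) = (-4 + n) - 1*5 = (-4 + n) - 5 = -9 + n)
4625/h + y(k(-6))/2982 = 4625/(-1115/4) + (-9 - 6)/2982 = 4625*(-4/1115) - 15*1/2982 = -3700/223 - 5/994 = -3678915/221662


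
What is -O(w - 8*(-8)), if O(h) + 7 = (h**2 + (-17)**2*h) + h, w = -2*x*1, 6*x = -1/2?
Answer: -817873/36 ≈ -22719.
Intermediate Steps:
x = -1/12 (x = (-1/2)/6 = (-1*1/2)/6 = (1/6)*(-1/2) = -1/12 ≈ -0.083333)
w = 1/6 (w = -2*(-1/12)*1 = (1/6)*1 = 1/6 ≈ 0.16667)
O(h) = -7 + h**2 + 290*h (O(h) = -7 + ((h**2 + (-17)**2*h) + h) = -7 + ((h**2 + 289*h) + h) = -7 + (h**2 + 290*h) = -7 + h**2 + 290*h)
-O(w - 8*(-8)) = -(-7 + (1/6 - 8*(-8))**2 + 290*(1/6 - 8*(-8))) = -(-7 + (1/6 + 64)**2 + 290*(1/6 + 64)) = -(-7 + (385/6)**2 + 290*(385/6)) = -(-7 + 148225/36 + 55825/3) = -1*817873/36 = -817873/36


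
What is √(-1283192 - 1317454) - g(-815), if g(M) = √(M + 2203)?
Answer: -2*√347 + I*√2600646 ≈ -37.256 + 1612.7*I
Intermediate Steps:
g(M) = √(2203 + M)
√(-1283192 - 1317454) - g(-815) = √(-1283192 - 1317454) - √(2203 - 815) = √(-2600646) - √1388 = I*√2600646 - 2*√347 = -2*√347 + I*√2600646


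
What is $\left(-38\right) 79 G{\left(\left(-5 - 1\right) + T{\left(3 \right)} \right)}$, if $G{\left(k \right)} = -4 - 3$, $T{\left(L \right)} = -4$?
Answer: $21014$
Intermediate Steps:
$G{\left(k \right)} = -7$
$\left(-38\right) 79 G{\left(\left(-5 - 1\right) + T{\left(3 \right)} \right)} = \left(-38\right) 79 \left(-7\right) = \left(-3002\right) \left(-7\right) = 21014$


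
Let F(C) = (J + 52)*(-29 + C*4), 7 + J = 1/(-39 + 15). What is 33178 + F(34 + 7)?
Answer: 313979/8 ≈ 39247.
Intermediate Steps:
J = -169/24 (J = -7 + 1/(-39 + 15) = -7 + 1/(-24) = -7 - 1/24 = -169/24 ≈ -7.0417)
F(C) = -31291/24 + 1079*C/6 (F(C) = (-169/24 + 52)*(-29 + C*4) = 1079*(-29 + 4*C)/24 = -31291/24 + 1079*C/6)
33178 + F(34 + 7) = 33178 + (-31291/24 + 1079*(34 + 7)/6) = 33178 + (-31291/24 + (1079/6)*41) = 33178 + (-31291/24 + 44239/6) = 33178 + 48555/8 = 313979/8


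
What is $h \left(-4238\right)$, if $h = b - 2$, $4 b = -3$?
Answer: $\frac{23309}{2} \approx 11655.0$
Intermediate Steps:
$b = - \frac{3}{4}$ ($b = \frac{1}{4} \left(-3\right) = - \frac{3}{4} \approx -0.75$)
$h = - \frac{11}{4}$ ($h = - \frac{3}{4} - 2 = - \frac{11}{4} \approx -2.75$)
$h \left(-4238\right) = \left(- \frac{11}{4}\right) \left(-4238\right) = \frac{23309}{2}$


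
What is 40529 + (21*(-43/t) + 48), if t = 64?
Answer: 2596025/64 ≈ 40563.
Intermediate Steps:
40529 + (21*(-43/t) + 48) = 40529 + (21*(-43/64) + 48) = 40529 + (-903/64 + 48) = 40529 + 2169/64 = 2596025/64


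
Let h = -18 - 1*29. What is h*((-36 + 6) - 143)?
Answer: 8131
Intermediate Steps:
h = -47 (h = -18 - 29 = -47)
h*((-36 + 6) - 143) = -47*((-36 + 6) - 143) = -47*(-30 - 143) = -47*(-173) = 8131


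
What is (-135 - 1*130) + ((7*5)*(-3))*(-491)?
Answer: 51290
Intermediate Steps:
(-135 - 1*130) + ((7*5)*(-3))*(-491) = (-135 - 130) + (35*(-3))*(-491) = -265 - 105*(-491) = -265 + 51555 = 51290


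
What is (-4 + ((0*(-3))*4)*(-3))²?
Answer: 16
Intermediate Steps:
(-4 + ((0*(-3))*4)*(-3))² = (-4 + (0*4)*(-3))² = (-4 + 0*(-3))² = (-4 + 0)² = (-4)² = 16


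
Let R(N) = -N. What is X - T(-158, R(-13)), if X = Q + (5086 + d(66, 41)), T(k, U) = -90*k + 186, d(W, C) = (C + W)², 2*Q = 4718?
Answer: 4488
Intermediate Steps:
Q = 2359 (Q = (½)*4718 = 2359)
T(k, U) = 186 - 90*k
X = 18894 (X = 2359 + (5086 + (41 + 66)²) = 2359 + (5086 + 107²) = 2359 + (5086 + 11449) = 2359 + 16535 = 18894)
X - T(-158, R(-13)) = 18894 - (186 - 90*(-158)) = 18894 - (186 + 14220) = 18894 - 1*14406 = 18894 - 14406 = 4488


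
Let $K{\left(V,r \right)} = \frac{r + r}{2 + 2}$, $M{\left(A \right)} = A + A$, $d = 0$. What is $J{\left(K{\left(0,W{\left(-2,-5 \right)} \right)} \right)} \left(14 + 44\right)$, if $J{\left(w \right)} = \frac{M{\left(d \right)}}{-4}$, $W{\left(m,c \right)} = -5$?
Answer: $0$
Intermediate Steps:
$M{\left(A \right)} = 2 A$
$K{\left(V,r \right)} = \frac{r}{2}$ ($K{\left(V,r \right)} = \frac{2 r}{4} = 2 r \frac{1}{4} = \frac{r}{2}$)
$J{\left(w \right)} = 0$ ($J{\left(w \right)} = \frac{2 \cdot 0}{-4} = 0 \left(- \frac{1}{4}\right) = 0$)
$J{\left(K{\left(0,W{\left(-2,-5 \right)} \right)} \right)} \left(14 + 44\right) = 0 \left(14 + 44\right) = 0 \cdot 58 = 0$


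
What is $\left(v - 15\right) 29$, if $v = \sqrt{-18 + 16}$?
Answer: $-435 + 29 i \sqrt{2} \approx -435.0 + 41.012 i$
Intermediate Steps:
$v = i \sqrt{2}$ ($v = \sqrt{-2} = i \sqrt{2} \approx 1.4142 i$)
$\left(v - 15\right) 29 = \left(i \sqrt{2} - 15\right) 29 = \left(-15 + i \sqrt{2}\right) 29 = -435 + 29 i \sqrt{2}$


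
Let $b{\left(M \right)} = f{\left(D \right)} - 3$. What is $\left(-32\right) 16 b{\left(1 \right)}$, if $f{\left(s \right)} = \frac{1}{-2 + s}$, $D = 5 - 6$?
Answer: $\frac{5120}{3} \approx 1706.7$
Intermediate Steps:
$D = -1$ ($D = 5 - 6 = -1$)
$b{\left(M \right)} = - \frac{10}{3}$ ($b{\left(M \right)} = \frac{1}{-2 - 1} - 3 = \frac{1}{-3} - 3 = - \frac{1}{3} - 3 = - \frac{10}{3}$)
$\left(-32\right) 16 b{\left(1 \right)} = \left(-32\right) 16 \left(- \frac{10}{3}\right) = \left(-512\right) \left(- \frac{10}{3}\right) = \frac{5120}{3}$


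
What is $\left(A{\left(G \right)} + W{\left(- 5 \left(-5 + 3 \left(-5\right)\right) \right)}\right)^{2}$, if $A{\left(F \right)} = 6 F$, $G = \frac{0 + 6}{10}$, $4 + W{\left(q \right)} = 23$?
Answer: $\frac{12769}{25} \approx 510.76$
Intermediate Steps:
$W{\left(q \right)} = 19$ ($W{\left(q \right)} = -4 + 23 = 19$)
$G = \frac{3}{5}$ ($G = 6 \cdot \frac{1}{10} = \frac{3}{5} \approx 0.6$)
$\left(A{\left(G \right)} + W{\left(- 5 \left(-5 + 3 \left(-5\right)\right) \right)}\right)^{2} = \left(6 \cdot \frac{3}{5} + 19\right)^{2} = \left(\frac{18}{5} + 19\right)^{2} = \left(\frac{113}{5}\right)^{2} = \frac{12769}{25}$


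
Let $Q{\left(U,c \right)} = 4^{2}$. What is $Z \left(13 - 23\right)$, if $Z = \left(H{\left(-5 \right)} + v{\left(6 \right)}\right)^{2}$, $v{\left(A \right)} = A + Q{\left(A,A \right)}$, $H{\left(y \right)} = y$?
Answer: $-2890$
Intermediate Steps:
$Q{\left(U,c \right)} = 16$
$v{\left(A \right)} = 16 + A$ ($v{\left(A \right)} = A + 16 = 16 + A$)
$Z = 289$ ($Z = \left(-5 + \left(16 + 6\right)\right)^{2} = \left(-5 + 22\right)^{2} = 17^{2} = 289$)
$Z \left(13 - 23\right) = 289 \left(13 - 23\right) = 289 \left(-10\right) = -2890$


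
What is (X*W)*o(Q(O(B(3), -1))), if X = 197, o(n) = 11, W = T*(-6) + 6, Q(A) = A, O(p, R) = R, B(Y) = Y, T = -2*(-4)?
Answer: -91014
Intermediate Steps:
T = 8
W = -42 (W = 8*(-6) + 6 = -48 + 6 = -42)
(X*W)*o(Q(O(B(3), -1))) = (197*(-42))*11 = -8274*11 = -91014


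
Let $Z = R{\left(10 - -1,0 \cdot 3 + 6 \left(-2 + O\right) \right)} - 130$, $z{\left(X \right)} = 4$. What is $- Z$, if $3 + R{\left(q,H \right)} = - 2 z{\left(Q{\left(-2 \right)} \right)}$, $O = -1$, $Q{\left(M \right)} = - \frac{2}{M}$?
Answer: $141$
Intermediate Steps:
$R{\left(q,H \right)} = -11$ ($R{\left(q,H \right)} = -3 - 8 = -11$)
$Z = -141$ ($Z = -11 - 130 = -141$)
$- Z = \left(-1\right) \left(-141\right) = 141$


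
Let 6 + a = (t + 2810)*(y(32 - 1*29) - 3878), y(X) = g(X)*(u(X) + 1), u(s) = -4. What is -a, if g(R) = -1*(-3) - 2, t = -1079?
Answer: 6718017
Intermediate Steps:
g(R) = 1 (g(R) = 3 - 2 = 1)
y(X) = -3 (y(X) = 1*(-4 + 1) = 1*(-3) = -3)
a = -6718017 (a = -6 + (-1079 + 2810)*(-3 - 3878) = -6 + 1731*(-3881) = -6 - 6718011 = -6718017)
-a = -1*(-6718017) = 6718017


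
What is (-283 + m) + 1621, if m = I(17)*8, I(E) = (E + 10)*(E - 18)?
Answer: 1122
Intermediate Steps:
I(E) = (-18 + E)*(10 + E) (I(E) = (10 + E)*(-18 + E) = (-18 + E)*(10 + E))
m = -216 (m = (-180 + 17**2 - 8*17)*8 = (-180 + 289 - 136)*8 = -27*8 = -216)
(-283 + m) + 1621 = (-283 - 216) + 1621 = -499 + 1621 = 1122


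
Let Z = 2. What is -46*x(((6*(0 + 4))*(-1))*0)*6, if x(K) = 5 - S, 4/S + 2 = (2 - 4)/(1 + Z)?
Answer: -1794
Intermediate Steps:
S = -3/2 (S = 4/(-2 + (2 - 4)/(1 + 2)) = 4/(-2 - 2/3) = 4/(-8/3) = 4*(-3/8) = -3/2 ≈ -1.5000)
x(K) = 13/2 (x(K) = 5 - 1*(-3/2) = 5 + 3/2 = 13/2)
-46*x(((6*(0 + 4))*(-1))*0)*6 = -46*13/2*6 = -299*6 = -1794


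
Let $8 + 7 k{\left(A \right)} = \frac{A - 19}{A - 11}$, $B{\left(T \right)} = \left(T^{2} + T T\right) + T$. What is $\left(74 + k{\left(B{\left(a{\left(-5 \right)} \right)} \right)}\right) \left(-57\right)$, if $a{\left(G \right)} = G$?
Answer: $- \frac{494931}{119} \approx -4159.1$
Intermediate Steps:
$B{\left(T \right)} = T + 2 T^{2}$ ($B{\left(T \right)} = \left(T^{2} + T^{2}\right) + T = 2 T^{2} + T = T + 2 T^{2}$)
$k{\left(A \right)} = - \frac{8}{7} + \frac{-19 + A}{7 \left(-11 + A\right)}$ ($k{\left(A \right)} = - \frac{8}{7} + \frac{\left(A - 19\right) \frac{1}{A - 11}}{7} = - \frac{8}{7} + \frac{\left(-19 + A\right) \frac{1}{-11 + A}}{7} = - \frac{8}{7} + \frac{\frac{1}{-11 + A} \left(-19 + A\right)}{7} = - \frac{8}{7} + \frac{-19 + A}{7 \left(-11 + A\right)}$)
$\left(74 + k{\left(B{\left(a{\left(-5 \right)} \right)} \right)}\right) \left(-57\right) = \left(74 + \frac{\frac{69}{7} - - 5 \left(1 + 2 \left(-5\right)\right)}{-11 - 5 \left(1 + 2 \left(-5\right)\right)}\right) \left(-57\right) = \left(74 + \frac{\frac{69}{7} - - 5 \left(1 - 10\right)}{-11 - 5 \left(1 - 10\right)}\right) \left(-57\right) = \left(74 + \frac{\frac{69}{7} - \left(-5\right) \left(-9\right)}{-11 - -45}\right) \left(-57\right) = \left(74 + \frac{\frac{69}{7} - 45}{-11 + 45}\right) \left(-57\right) = \left(74 + \frac{\frac{69}{7} - 45}{34}\right) \left(-57\right) = \left(74 + \frac{1}{34} \left(- \frac{246}{7}\right)\right) \left(-57\right) = \left(74 - \frac{123}{119}\right) \left(-57\right) = \frac{8683}{119} \left(-57\right) = - \frac{494931}{119}$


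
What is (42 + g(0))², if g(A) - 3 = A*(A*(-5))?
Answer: 2025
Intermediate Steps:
g(A) = 3 - 5*A² (g(A) = 3 + A*(A*(-5)) = 3 + A*(-5*A) = 3 - 5*A²)
(42 + g(0))² = (42 + (3 - 5*0²))² = (42 + (3 - 5*0))² = (42 + (3 + 0))² = (42 + 3)² = 45² = 2025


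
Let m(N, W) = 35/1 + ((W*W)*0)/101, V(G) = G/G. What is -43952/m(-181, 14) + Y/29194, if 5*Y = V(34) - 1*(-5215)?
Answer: -641549088/510895 ≈ -1255.7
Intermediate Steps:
V(G) = 1
Y = 5216/5 (Y = (1 - 1*(-5215))/5 = (1 + 5215)/5 = (1/5)*5216 = 5216/5 ≈ 1043.2)
m(N, W) = 35 (m(N, W) = 35*1 + (W**2*0)*(1/101) = 35 + 0*(1/101) = 35 + 0 = 35)
-43952/m(-181, 14) + Y/29194 = -43952/35 + (5216/5)/29194 = -43952*1/35 + (5216/5)*(1/29194) = -43952/35 + 2608/72985 = -641549088/510895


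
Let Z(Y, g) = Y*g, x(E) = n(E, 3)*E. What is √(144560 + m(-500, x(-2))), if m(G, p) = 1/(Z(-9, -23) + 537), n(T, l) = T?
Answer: √20004791226/372 ≈ 380.21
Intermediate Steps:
x(E) = E² (x(E) = E*E = E²)
m(G, p) = 1/744 (m(G, p) = 1/(-9*(-23) + 537) = 1/(207 + 537) = 1/744)
√(144560 + m(-500, x(-2))) = √(144560 + 1/744) = √(107552641/744) = √20004791226/372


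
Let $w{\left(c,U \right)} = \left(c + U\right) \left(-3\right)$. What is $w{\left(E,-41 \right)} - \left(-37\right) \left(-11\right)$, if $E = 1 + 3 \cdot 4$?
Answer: $-323$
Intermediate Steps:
$E = 13$ ($E = 1 + 12 = 13$)
$w{\left(c,U \right)} = - 3 U - 3 c$ ($w{\left(c,U \right)} = \left(U + c\right) \left(-3\right) = - 3 U - 3 c$)
$w{\left(E,-41 \right)} - \left(-37\right) \left(-11\right) = \left(\left(-3\right) \left(-41\right) - 39\right) - \left(-37\right) \left(-11\right) = \left(123 - 39\right) - 407 = 84 - 407 = -323$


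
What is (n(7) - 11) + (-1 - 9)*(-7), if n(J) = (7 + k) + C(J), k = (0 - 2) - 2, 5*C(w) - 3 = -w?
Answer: 306/5 ≈ 61.200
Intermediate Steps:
C(w) = ⅗ - w/5 (C(w) = ⅗ + (-w)/5 = ⅗ - w/5)
k = -4 (k = -2 - 2 = -4)
n(J) = 18/5 - J/5 (n(J) = (7 - 4) + (⅗ - J/5) = 3 + (⅗ - J/5) = 18/5 - J/5)
(n(7) - 11) + (-1 - 9)*(-7) = ((18/5 - ⅕*7) - 11) + (-1 - 9)*(-7) = ((18/5 - 7/5) - 11) - 10*(-7) = (11/5 - 11) + 70 = -44/5 + 70 = 306/5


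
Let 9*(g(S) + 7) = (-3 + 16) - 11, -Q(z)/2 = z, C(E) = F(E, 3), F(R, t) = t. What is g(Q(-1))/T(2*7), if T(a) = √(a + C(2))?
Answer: -61*√17/153 ≈ -1.6439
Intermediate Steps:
C(E) = 3
Q(z) = -2*z
T(a) = √(3 + a) (T(a) = √(a + 3) = √(3 + a))
g(S) = -61/9 (g(S) = -7 + ((-3 + 16) - 11)/9 = -7 + (13 - 11)/9 = -7 + (⅑)*2 = -7 + 2/9 = -61/9)
g(Q(-1))/T(2*7) = -61/(9*√(3 + 2*7)) = -61/(9*√(3 + 14)) = -61*√17/17/9 = -61*√17/153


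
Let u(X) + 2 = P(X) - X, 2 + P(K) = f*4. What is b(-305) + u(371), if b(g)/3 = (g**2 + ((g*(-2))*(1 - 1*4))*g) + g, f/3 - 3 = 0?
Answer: 1952271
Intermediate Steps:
f = 9 (f = 9 + 3*0 = 9 + 0 = 9)
b(g) = 3*g + 21*g**2 (b(g) = 3*((g**2 + ((g*(-2))*(1 - 1*4))*g) + g) = 3*((g**2 + ((-2*g)*(1 - 4))*g) + g) = 3*((g**2 + (-2*g*(-3))*g) + g) = 3*((g**2 + (6*g)*g) + g) = 3*((g**2 + 6*g**2) + g) = 3*(7*g**2 + g) = 3*(g + 7*g**2) = 3*g + 21*g**2)
P(K) = 34 (P(K) = -2 + 9*4 = -2 + 36 = 34)
u(X) = 32 - X (u(X) = -2 + (34 - X) = 32 - X)
b(-305) + u(371) = 3*(-305)*(1 + 7*(-305)) + (32 - 1*371) = 3*(-305)*(1 - 2135) + (32 - 371) = 3*(-305)*(-2134) - 339 = 1952610 - 339 = 1952271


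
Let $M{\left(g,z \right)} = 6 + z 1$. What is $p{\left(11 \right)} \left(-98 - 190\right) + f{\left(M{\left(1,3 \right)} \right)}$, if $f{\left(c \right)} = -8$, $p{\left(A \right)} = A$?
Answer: $-3176$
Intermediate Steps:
$M{\left(g,z \right)} = 6 + z$
$p{\left(11 \right)} \left(-98 - 190\right) + f{\left(M{\left(1,3 \right)} \right)} = 11 \left(-98 - 190\right) - 8 = 11 \left(-288\right) - 8 = -3168 - 8 = -3176$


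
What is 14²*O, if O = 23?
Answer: 4508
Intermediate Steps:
14²*O = 14²*23 = 196*23 = 4508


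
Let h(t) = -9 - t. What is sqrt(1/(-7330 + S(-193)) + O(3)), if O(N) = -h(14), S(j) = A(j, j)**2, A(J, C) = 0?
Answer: sqrt(1235757370)/7330 ≈ 4.7958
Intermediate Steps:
S(j) = 0 (S(j) = 0**2 = 0)
O(N) = 23 (O(N) = -(-9 - 1*14) = -(-9 - 14) = -1*(-23) = 23)
sqrt(1/(-7330 + S(-193)) + O(3)) = sqrt(1/(-7330 + 0) + 23) = sqrt(1/(-7330) + 23) = sqrt(-1/7330 + 23) = sqrt(168589/7330) = sqrt(1235757370)/7330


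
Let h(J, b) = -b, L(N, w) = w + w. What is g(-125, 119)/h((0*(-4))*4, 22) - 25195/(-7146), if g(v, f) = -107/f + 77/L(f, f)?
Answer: 66450011/18708228 ≈ 3.5519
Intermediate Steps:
L(N, w) = 2*w
g(v, f) = -137/(2*f) (g(v, f) = -107/f + 77/((2*f)) = -107/f + 77*(1/(2*f)) = -107/f + 77/(2*f) = -137/(2*f))
g(-125, 119)/h((0*(-4))*4, 22) - 25195/(-7146) = (-137/2/119)/((-1*22)) - 25195/(-7146) = -137/2*1/119/(-22) - 25195*(-1/7146) = -137/238*(-1/22) + 25195/7146 = 137/5236 + 25195/7146 = 66450011/18708228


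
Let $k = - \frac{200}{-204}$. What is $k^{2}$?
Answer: $\frac{2500}{2601} \approx 0.96117$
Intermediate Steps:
$k = \frac{50}{51}$ ($k = \left(-200\right) \left(- \frac{1}{204}\right) = \frac{50}{51} \approx 0.98039$)
$k^{2} = \left(\frac{50}{51}\right)^{2} = \frac{2500}{2601}$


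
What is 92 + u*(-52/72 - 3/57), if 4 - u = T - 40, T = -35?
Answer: 10529/342 ≈ 30.787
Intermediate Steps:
u = 79 (u = 4 - (-35 - 40) = 4 - 1*(-75) = 4 + 75 = 79)
92 + u*(-52/72 - 3/57) = 92 + 79*(-52/72 - 3/57) = 92 + 79*(-52*1/72 - 3*1/57) = 92 + 79*(-13/18 - 1/19) = 92 + 79*(-265/342) = 92 - 20935/342 = 10529/342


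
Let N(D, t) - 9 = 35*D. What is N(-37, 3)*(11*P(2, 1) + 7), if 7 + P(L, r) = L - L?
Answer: 90020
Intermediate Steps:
P(L, r) = -7 (P(L, r) = -7 + (L - L) = -7 + 0 = -7)
N(D, t) = 9 + 35*D
N(-37, 3)*(11*P(2, 1) + 7) = (9 + 35*(-37))*(11*(-7) + 7) = (9 - 1295)*(-77 + 7) = -1286*(-70) = 90020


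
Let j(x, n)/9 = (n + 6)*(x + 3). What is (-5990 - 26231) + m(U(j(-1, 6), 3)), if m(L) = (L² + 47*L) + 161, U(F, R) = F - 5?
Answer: 22378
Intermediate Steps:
j(x, n) = 9*(3 + x)*(6 + n) (j(x, n) = 9*((n + 6)*(x + 3)) = 9*((6 + n)*(3 + x)) = 9*((3 + x)*(6 + n)) = 9*(3 + x)*(6 + n))
U(F, R) = -5 + F
m(L) = 161 + L² + 47*L
(-5990 - 26231) + m(U(j(-1, 6), 3)) = (-5990 - 26231) + (161 + (-5 + (162 + 27*6 + 54*(-1) + 9*6*(-1)))² + 47*(-5 + (162 + 27*6 + 54*(-1) + 9*6*(-1)))) = -32221 + (161 + (-5 + (162 + 162 - 54 - 54))² + 47*(-5 + (162 + 162 - 54 - 54))) = -32221 + (161 + (-5 + 216)² + 47*(-5 + 216)) = -32221 + (161 + 211² + 47*211) = -32221 + (161 + 44521 + 9917) = -32221 + 54599 = 22378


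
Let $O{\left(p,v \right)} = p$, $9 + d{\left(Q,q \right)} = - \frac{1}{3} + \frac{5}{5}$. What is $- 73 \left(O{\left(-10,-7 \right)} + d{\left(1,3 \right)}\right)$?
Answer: $\frac{4015}{3} \approx 1338.3$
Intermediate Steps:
$d{\left(Q,q \right)} = - \frac{25}{3}$ ($d{\left(Q,q \right)} = -9 + \left(- \frac{1}{3} + \frac{5}{5}\right) = -9 + \left(\left(-1\right) \frac{1}{3} + 5 \cdot \frac{1}{5}\right) = -9 + \left(- \frac{1}{3} + 1\right) = -9 + \frac{2}{3} = - \frac{25}{3}$)
$- 73 \left(O{\left(-10,-7 \right)} + d{\left(1,3 \right)}\right) = - 73 \left(-10 - \frac{25}{3}\right) = \left(-73\right) \left(- \frac{55}{3}\right) = \frac{4015}{3}$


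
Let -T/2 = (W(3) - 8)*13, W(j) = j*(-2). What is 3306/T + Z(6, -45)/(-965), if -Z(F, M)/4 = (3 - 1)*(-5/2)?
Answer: 318301/35126 ≈ 9.0617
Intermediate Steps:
W(j) = -2*j
T = 364 (T = -2*(-2*3 - 8)*13 = -2*(-6 - 8)*13 = -(-28)*13 = -2*(-182) = 364)
Z(F, M) = 20 (Z(F, M) = -4*(3 - 1)*(-5/2) = -8*(-5*½) = -8*(-5)/2 = -4*(-5) = 20)
3306/T + Z(6, -45)/(-965) = 3306/364 + 20/(-965) = 3306*(1/364) + 20*(-1/965) = 1653/182 - 4/193 = 318301/35126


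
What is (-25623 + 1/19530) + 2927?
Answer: -443252879/19530 ≈ -22696.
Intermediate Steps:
(-25623 + 1/19530) + 2927 = -500417189/19530 + 2927 = -443252879/19530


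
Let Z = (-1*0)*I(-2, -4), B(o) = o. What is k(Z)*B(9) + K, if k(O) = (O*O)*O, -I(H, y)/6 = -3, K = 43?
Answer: 43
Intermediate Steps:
I(H, y) = 18 (I(H, y) = -6*(-3) = 18)
Z = 0 (Z = -1*0*18 = 0*18 = 0)
k(O) = O**3 (k(O) = O**2*O = O**3)
k(Z)*B(9) + K = 0**3*9 + 43 = 0*9 + 43 = 0 + 43 = 43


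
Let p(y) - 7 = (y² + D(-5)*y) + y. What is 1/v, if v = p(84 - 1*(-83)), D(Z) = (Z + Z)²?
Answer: 1/44763 ≈ 2.2340e-5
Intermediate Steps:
D(Z) = 4*Z² (D(Z) = (2*Z)² = 4*Z²)
p(y) = 7 + y² + 101*y (p(y) = 7 + ((y² + (4*(-5)²)*y) + y) = 7 + ((y² + (4*25)*y) + y) = 7 + ((y² + 100*y) + y) = 7 + (y² + 101*y) = 7 + y² + 101*y)
v = 44763 (v = 7 + (84 - 1*(-83))² + 101*(84 - 1*(-83)) = 7 + (84 + 83)² + 101*(84 + 83) = 7 + 167² + 101*167 = 7 + 27889 + 16867 = 44763)
1/v = 1/44763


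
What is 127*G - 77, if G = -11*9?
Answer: -12650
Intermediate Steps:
G = -99
127*G - 77 = 127*(-99) - 77 = -12573 - 77 = -12650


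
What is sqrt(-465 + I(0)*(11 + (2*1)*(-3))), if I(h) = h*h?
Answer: I*sqrt(465) ≈ 21.564*I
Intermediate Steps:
I(h) = h**2
sqrt(-465 + I(0)*(11 + (2*1)*(-3))) = sqrt(-465 + 0**2*(11 + (2*1)*(-3))) = sqrt(-465 + 0*(11 + 2*(-3))) = sqrt(-465 + 0*(11 - 6)) = sqrt(-465 + 0*5) = sqrt(-465 + 0) = sqrt(-465) = I*sqrt(465)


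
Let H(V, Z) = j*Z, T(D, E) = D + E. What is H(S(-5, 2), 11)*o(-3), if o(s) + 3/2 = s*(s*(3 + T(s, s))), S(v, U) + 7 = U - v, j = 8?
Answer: -2508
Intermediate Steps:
S(v, U) = -7 + U - v (S(v, U) = -7 + (U - v) = -7 + U - v)
H(V, Z) = 8*Z
o(s) = -3/2 + s**2*(3 + 2*s) (o(s) = -3/2 + s*(s*(3 + (s + s))) = -3/2 + s*(s*(3 + 2*s)) = -3/2 + s**2*(3 + 2*s))
H(S(-5, 2), 11)*o(-3) = (8*11)*(-3/2 + 2*(-3)**3 + 3*(-3)**2) = 88*(-3/2 + 2*(-27) + 3*9) = 88*(-3/2 - 54 + 27) = 88*(-57/2) = -2508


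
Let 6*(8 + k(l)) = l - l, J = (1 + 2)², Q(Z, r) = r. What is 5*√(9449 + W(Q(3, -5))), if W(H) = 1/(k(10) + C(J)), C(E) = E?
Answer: 75*√42 ≈ 486.06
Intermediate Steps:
J = 9 (J = 3² = 9)
k(l) = -8 (k(l) = -8 + (l - l)/6 = -8 + (⅙)*0 = -8 + 0 = -8)
W(H) = 1 (W(H) = 1/(-8 + 9) = 1/1 = 1)
5*√(9449 + W(Q(3, -5))) = 5*√(9449 + 1) = 5*√9450 = 5*(15*√42) = 75*√42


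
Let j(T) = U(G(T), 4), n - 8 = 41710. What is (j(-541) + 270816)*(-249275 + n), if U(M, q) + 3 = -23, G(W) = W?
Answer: -56204360030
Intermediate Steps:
n = 41718 (n = 8 + 41710 = 41718)
U(M, q) = -26 (U(M, q) = -3 - 23 = -26)
j(T) = -26
(j(-541) + 270816)*(-249275 + n) = (-26 + 270816)*(-249275 + 41718) = 270790*(-207557) = -56204360030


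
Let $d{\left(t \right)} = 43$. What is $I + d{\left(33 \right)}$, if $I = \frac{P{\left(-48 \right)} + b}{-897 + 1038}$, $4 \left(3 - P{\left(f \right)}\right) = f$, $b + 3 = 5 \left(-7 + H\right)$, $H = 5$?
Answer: $\frac{6065}{141} \approx 43.014$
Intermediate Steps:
$b = -13$ ($b = -3 + 5 \left(-7 + 5\right) = -3 + 5 \left(-2\right) = -3 - 10 = -13$)
$P{\left(f \right)} = 3 - \frac{f}{4}$
$I = \frac{2}{141}$ ($I = \frac{\left(3 - -12\right) - 13}{-897 + 1038} = \frac{\left(3 + 12\right) - 13}{141} = \left(15 - 13\right) \frac{1}{141} = 2 \cdot \frac{1}{141} = \frac{2}{141} \approx 0.014184$)
$I + d{\left(33 \right)} = \frac{2}{141} + 43 = \frac{6065}{141}$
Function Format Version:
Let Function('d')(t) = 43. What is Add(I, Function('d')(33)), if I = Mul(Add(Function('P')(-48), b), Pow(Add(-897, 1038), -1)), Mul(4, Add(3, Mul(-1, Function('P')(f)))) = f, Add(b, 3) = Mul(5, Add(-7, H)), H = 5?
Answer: Rational(6065, 141) ≈ 43.014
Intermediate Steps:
b = -13 (b = Add(-3, Mul(5, Add(-7, 5))) = Add(-3, Mul(5, -2)) = Add(-3, -10) = -13)
Function('P')(f) = Add(3, Mul(Rational(-1, 4), f))
I = Rational(2, 141) (I = Mul(Add(Add(3, Mul(Rational(-1, 4), -48)), -13), Pow(Add(-897, 1038), -1)) = Mul(Add(Add(3, 12), -13), Pow(141, -1)) = Mul(Add(15, -13), Rational(1, 141)) = Mul(2, Rational(1, 141)) = Rational(2, 141) ≈ 0.014184)
Add(I, Function('d')(33)) = Add(Rational(2, 141), 43) = Rational(6065, 141)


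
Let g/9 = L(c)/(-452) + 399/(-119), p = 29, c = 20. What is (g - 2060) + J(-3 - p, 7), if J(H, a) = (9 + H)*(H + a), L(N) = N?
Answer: -2911419/1921 ≈ -1515.6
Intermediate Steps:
g = -58734/1921 (g = 9*(20/(-452) + 399/(-119)) = 9*(20*(-1/452) + 399*(-1/119)) = 9*(-5/113 - 57/17) = 9*(-6526/1921) = -58734/1921 ≈ -30.575)
(g - 2060) + J(-3 - p, 7) = (-58734/1921 - 2060) + ((-3 - 1*29)² + 9*(-3 - 1*29) + 9*7 + (-3 - 1*29)*7) = -4015994/1921 + ((-3 - 29)² + 9*(-3 - 29) + 63 + (-3 - 29)*7) = -4015994/1921 + ((-32)² + 9*(-32) + 63 - 32*7) = -4015994/1921 + (1024 - 288 + 63 - 224) = -4015994/1921 + 575 = -2911419/1921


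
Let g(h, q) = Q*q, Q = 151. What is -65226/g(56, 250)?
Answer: -32613/18875 ≈ -1.7278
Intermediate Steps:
g(h, q) = 151*q
-65226/g(56, 250) = -65226/(151*250) = -65226/37750 = -65226*1/37750 = -32613/18875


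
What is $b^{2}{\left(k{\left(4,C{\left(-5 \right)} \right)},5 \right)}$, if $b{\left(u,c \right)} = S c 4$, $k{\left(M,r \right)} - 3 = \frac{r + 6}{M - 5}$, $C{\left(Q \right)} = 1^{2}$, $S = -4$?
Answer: $6400$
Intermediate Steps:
$C{\left(Q \right)} = 1$
$k{\left(M,r \right)} = 3 + \frac{6 + r}{-5 + M}$ ($k{\left(M,r \right)} = 3 + \frac{r + 6}{M - 5} = 3 + \frac{6 + r}{-5 + M}$)
$b{\left(u,c \right)} = - 16 c$ ($b{\left(u,c \right)} = - 4 c 4 = - 16 c$)
$b^{2}{\left(k{\left(4,C{\left(-5 \right)} \right)},5 \right)} = \left(\left(-16\right) 5\right)^{2} = \left(-80\right)^{2} = 6400$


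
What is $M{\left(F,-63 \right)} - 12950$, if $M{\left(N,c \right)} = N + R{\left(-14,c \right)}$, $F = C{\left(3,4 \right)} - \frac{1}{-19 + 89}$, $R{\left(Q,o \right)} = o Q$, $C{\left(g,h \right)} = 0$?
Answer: $- \frac{844761}{70} \approx -12068.0$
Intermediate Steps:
$R{\left(Q,o \right)} = Q o$
$F = - \frac{1}{70}$ ($F = 0 - \frac{1}{-19 + 89} = 0 - \frac{1}{70} = - \frac{1}{70} \approx -0.014286$)
$M{\left(N,c \right)} = N - 14 c$
$M{\left(F,-63 \right)} - 12950 = \left(- \frac{1}{70} - -882\right) - 12950 = \left(- \frac{1}{70} + 882\right) - 12950 = \frac{61739}{70} - 12950 = - \frac{844761}{70}$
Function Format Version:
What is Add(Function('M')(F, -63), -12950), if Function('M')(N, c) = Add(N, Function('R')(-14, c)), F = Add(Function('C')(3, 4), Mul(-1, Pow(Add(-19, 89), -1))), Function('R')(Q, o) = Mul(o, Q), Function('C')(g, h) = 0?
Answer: Rational(-844761, 70) ≈ -12068.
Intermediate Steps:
Function('R')(Q, o) = Mul(Q, o)
F = Rational(-1, 70) (F = Add(0, Mul(-1, Pow(Add(-19, 89), -1))) = Add(0, Mul(-1, Pow(70, -1))) = Add(0, Mul(-1, Rational(1, 70))) = Add(0, Rational(-1, 70)) = Rational(-1, 70) ≈ -0.014286)
Function('M')(N, c) = Add(N, Mul(-14, c))
Add(Function('M')(F, -63), -12950) = Add(Add(Rational(-1, 70), Mul(-14, -63)), -12950) = Add(Add(Rational(-1, 70), 882), -12950) = Add(Rational(61739, 70), -12950) = Rational(-844761, 70)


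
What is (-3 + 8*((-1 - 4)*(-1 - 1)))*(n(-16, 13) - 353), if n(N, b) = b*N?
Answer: -43197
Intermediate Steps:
n(N, b) = N*b
(-3 + 8*((-1 - 4)*(-1 - 1)))*(n(-16, 13) - 353) = (-3 + 8*((-1 - 4)*(-1 - 1)))*(-16*13 - 353) = (-3 + 8*(-5*(-2)))*(-208 - 353) = (-3 + 8*10)*(-561) = (-3 + 80)*(-561) = 77*(-561) = -43197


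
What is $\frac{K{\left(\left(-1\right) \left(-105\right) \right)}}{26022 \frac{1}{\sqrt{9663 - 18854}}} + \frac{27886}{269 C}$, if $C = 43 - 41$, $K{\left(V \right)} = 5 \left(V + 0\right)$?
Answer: $\frac{13943}{269} + \frac{175 i \sqrt{9191}}{8674} \approx 51.833 + 1.9342 i$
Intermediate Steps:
$K{\left(V \right)} = 5 V$
$C = 2$ ($C = 43 - 41 = 2$)
$\frac{K{\left(\left(-1\right) \left(-105\right) \right)}}{26022 \frac{1}{\sqrt{9663 - 18854}}} + \frac{27886}{269 C} = \frac{5 \left(\left(-1\right) \left(-105\right)\right)}{26022 \frac{1}{\sqrt{9663 - 18854}}} + \frac{27886}{269 \cdot 2} = \frac{5 \cdot 105}{26022 \frac{1}{\sqrt{-9191}}} + \frac{27886}{538} = \frac{525}{26022 \frac{1}{i \sqrt{9191}}} + 27886 \cdot \frac{1}{538} = \frac{525}{26022 \left(- \frac{i \sqrt{9191}}{9191}\right)} + \frac{13943}{269} = \frac{525}{\left(- \frac{26022}{9191}\right) i \sqrt{9191}} + \frac{13943}{269} = 525 \frac{i \sqrt{9191}}{26022} + \frac{13943}{269} = \frac{175 i \sqrt{9191}}{8674} + \frac{13943}{269} = \frac{13943}{269} + \frac{175 i \sqrt{9191}}{8674}$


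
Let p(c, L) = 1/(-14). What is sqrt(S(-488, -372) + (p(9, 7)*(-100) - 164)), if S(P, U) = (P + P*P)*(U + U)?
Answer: I*sqrt(8663994822)/7 ≈ 13297.0*I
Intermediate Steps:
p(c, L) = -1/14
S(P, U) = 2*U*(P + P**2) (S(P, U) = (P + P**2)*(2*U) = 2*U*(P + P**2))
sqrt(S(-488, -372) + (p(9, 7)*(-100) - 164)) = sqrt(2*(-488)*(-372)*(1 - 488) + (-1/14*(-100) - 164)) = sqrt(2*(-488)*(-372)*(-487) + (50/7 - 164)) = sqrt(-176816064 - 1098/7) = sqrt(-1237713546/7) = I*sqrt(8663994822)/7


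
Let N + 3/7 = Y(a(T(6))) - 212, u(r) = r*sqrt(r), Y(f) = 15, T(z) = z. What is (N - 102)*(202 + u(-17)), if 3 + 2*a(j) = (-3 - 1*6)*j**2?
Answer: -423392/7 + 35632*I*sqrt(17)/7 ≈ -60485.0 + 20988.0*I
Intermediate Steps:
a(j) = -3/2 - 9*j**2/2 (a(j) = -3/2 + ((-3 - 1*6)*j**2)/2 = -3/2 + ((-3 - 6)*j**2)/2 = -3/2 + (-9*j**2)/2 = -3/2 - 9*j**2/2)
u(r) = r**(3/2)
N = -1382/7 (N = -3/7 + (15 - 212) = -3/7 - 197 = -1382/7 ≈ -197.43)
(N - 102)*(202 + u(-17)) = (-1382/7 - 102)*(202 + (-17)**(3/2)) = -2096*(202 - 17*I*sqrt(17))/7 = -423392/7 + 35632*I*sqrt(17)/7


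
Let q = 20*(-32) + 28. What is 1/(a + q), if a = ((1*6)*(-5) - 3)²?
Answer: 1/477 ≈ 0.0020964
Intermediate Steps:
q = -612 (q = -640 + 28 = -612)
a = 1089 (a = (6*(-5) - 3)² = (-30 - 3)² = (-33)² = 1089)
1/(a + q) = 1/(1089 - 612) = 1/477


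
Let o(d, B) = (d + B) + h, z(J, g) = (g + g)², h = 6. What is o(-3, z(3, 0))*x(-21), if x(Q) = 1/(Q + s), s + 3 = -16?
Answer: -3/40 ≈ -0.075000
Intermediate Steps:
s = -19 (s = -3 - 16 = -19)
x(Q) = 1/(-19 + Q) (x(Q) = 1/(Q - 19) = 1/(-19 + Q))
z(J, g) = 4*g² (z(J, g) = (2*g)² = 4*g²)
o(d, B) = 6 + B + d (o(d, B) = (d + B) + 6 = (B + d) + 6 = 6 + B + d)
o(-3, z(3, 0))*x(-21) = (6 + 4*0² - 3)/(-19 - 21) = (6 + 4*0 - 3)/(-40) = (6 + 0 - 3)*(-1/40) = 3*(-1/40) = -3/40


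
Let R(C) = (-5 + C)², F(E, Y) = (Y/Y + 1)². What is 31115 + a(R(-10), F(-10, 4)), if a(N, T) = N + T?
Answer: 31344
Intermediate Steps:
F(E, Y) = 4 (F(E, Y) = (1 + 1)² = 2² = 4)
31115 + a(R(-10), F(-10, 4)) = 31115 + ((-5 - 10)² + 4) = 31115 + ((-15)² + 4) = 31115 + (225 + 4) = 31115 + 229 = 31344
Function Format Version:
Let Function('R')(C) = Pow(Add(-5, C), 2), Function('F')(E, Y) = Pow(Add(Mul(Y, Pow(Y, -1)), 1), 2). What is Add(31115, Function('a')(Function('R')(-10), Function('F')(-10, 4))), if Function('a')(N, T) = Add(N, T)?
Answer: 31344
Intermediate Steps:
Function('F')(E, Y) = 4 (Function('F')(E, Y) = Pow(Add(1, 1), 2) = Pow(2, 2) = 4)
Add(31115, Function('a')(Function('R')(-10), Function('F')(-10, 4))) = Add(31115, Add(Pow(Add(-5, -10), 2), 4)) = Add(31115, Add(Pow(-15, 2), 4)) = Add(31115, Add(225, 4)) = Add(31115, 229) = 31344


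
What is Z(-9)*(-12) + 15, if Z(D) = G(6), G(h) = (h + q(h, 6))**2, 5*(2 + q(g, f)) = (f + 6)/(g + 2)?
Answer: -5172/25 ≈ -206.88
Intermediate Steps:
q(g, f) = -2 + (6 + f)/(5*(2 + g)) (q(g, f) = -2 + ((f + 6)/(g + 2))/5 = -2 + ((6 + f)/(2 + g))/5 = -2 + (6 + f)/(5*(2 + g)))
G(h) = (h + (-8 - 10*h)/(5*(2 + h)))**2 (G(h) = (h + (-14 + 6 - 10*h)/(5*(2 + h)))**2 = (h + (-8 - 10*h)/(5*(2 + h)))**2)
Z(D) = 1849/100 (Z(D) = (-8 + 5*6**2)**2/(25*(2 + 6)**2) = (1/25)*(-8 + 5*36)**2/8**2 = (1/25)*(-8 + 180)**2*(1/64) = (1/25)*172**2*(1/64) = (1/25)*29584*(1/64) = 1849/100)
Z(-9)*(-12) + 15 = (1849/100)*(-12) + 15 = -5547/25 + 15 = -5172/25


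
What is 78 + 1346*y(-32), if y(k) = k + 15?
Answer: -22804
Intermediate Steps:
y(k) = 15 + k
78 + 1346*y(-32) = 78 + 1346*(15 - 32) = 78 + 1346*(-17) = 78 - 22882 = -22804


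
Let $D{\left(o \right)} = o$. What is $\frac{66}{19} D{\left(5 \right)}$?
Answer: $\frac{330}{19} \approx 17.368$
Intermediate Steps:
$\frac{66}{19} D{\left(5 \right)} = \frac{66}{19} \cdot 5 = \frac{330}{19}$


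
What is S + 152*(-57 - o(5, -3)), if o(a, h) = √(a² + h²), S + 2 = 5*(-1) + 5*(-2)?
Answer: -8681 - 152*√34 ≈ -9567.3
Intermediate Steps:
S = -17 (S = -2 + (5*(-1) + 5*(-2)) = -2 + (-5 - 10) = -2 - 15 = -17)
S + 152*(-57 - o(5, -3)) = -17 + 152*(-57 - √(5² + (-3)²)) = -17 + 152*(-57 - √(25 + 9)) = -17 + 152*(-57 - √34) = -17 + (-8664 - 152*√34) = -8681 - 152*√34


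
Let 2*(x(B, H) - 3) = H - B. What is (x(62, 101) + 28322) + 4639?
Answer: 65967/2 ≈ 32984.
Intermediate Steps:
x(B, H) = 3 + H/2 - B/2 (x(B, H) = 3 + (H - B)/2 = 3 + (H/2 - B/2) = 3 + H/2 - B/2)
(x(62, 101) + 28322) + 4639 = ((3 + (1/2)*101 - 1/2*62) + 28322) + 4639 = ((3 + 101/2 - 31) + 28322) + 4639 = (45/2 + 28322) + 4639 = 56689/2 + 4639 = 65967/2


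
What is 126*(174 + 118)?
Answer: 36792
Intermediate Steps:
126*(174 + 118) = 126*292 = 36792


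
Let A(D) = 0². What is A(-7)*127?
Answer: 0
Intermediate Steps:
A(D) = 0
A(-7)*127 = 0*127 = 0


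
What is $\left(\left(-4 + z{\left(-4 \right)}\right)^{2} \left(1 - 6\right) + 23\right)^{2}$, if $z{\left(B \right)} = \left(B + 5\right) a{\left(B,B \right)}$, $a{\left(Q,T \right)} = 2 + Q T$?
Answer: $915849$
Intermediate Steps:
$z{\left(B \right)} = \left(2 + B^{2}\right) \left(5 + B\right)$ ($z{\left(B \right)} = \left(B + 5\right) \left(2 + B B\right) = \left(5 + B\right) \left(2 + B^{2}\right) = \left(2 + B^{2}\right) \left(5 + B\right)$)
$\left(\left(-4 + z{\left(-4 \right)}\right)^{2} \left(1 - 6\right) + 23\right)^{2} = \left(\left(-4 + \left(2 + \left(-4\right)^{2}\right) \left(5 - 4\right)\right)^{2} \left(1 - 6\right) + 23\right)^{2} = \left(\left(-4 + \left(2 + 16\right) 1\right)^{2} \left(1 - 6\right) + 23\right)^{2} = \left(\left(-4 + 18 \cdot 1\right)^{2} \left(-5\right) + 23\right)^{2} = \left(\left(-4 + 18\right)^{2} \left(-5\right) + 23\right)^{2} = \left(14^{2} \left(-5\right) + 23\right)^{2} = \left(196 \left(-5\right) + 23\right)^{2} = \left(-980 + 23\right)^{2} = \left(-957\right)^{2} = 915849$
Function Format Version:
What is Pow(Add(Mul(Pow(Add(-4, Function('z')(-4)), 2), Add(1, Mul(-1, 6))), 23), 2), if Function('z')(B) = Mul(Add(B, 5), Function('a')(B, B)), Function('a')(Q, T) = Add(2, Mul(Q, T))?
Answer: 915849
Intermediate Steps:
Function('z')(B) = Mul(Add(2, Pow(B, 2)), Add(5, B)) (Function('z')(B) = Mul(Add(B, 5), Add(2, Mul(B, B))) = Mul(Add(5, B), Add(2, Pow(B, 2))) = Mul(Add(2, Pow(B, 2)), Add(5, B)))
Pow(Add(Mul(Pow(Add(-4, Function('z')(-4)), 2), Add(1, Mul(-1, 6))), 23), 2) = Pow(Add(Mul(Pow(Add(-4, Mul(Add(2, Pow(-4, 2)), Add(5, -4))), 2), Add(1, Mul(-1, 6))), 23), 2) = Pow(Add(Mul(Pow(Add(-4, Mul(Add(2, 16), 1)), 2), Add(1, -6)), 23), 2) = Pow(Add(Mul(Pow(Add(-4, Mul(18, 1)), 2), -5), 23), 2) = Pow(Add(Mul(Pow(Add(-4, 18), 2), -5), 23), 2) = Pow(Add(Mul(Pow(14, 2), -5), 23), 2) = Pow(Add(Mul(196, -5), 23), 2) = Pow(Add(-980, 23), 2) = Pow(-957, 2) = 915849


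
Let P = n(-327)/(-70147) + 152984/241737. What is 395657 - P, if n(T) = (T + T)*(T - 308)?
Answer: 6709294999842805/16957125339 ≈ 3.9566e+5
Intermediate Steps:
n(T) = 2*T*(-308 + T) (n(T) = (2*T)*(-308 + T) = 2*T*(-308 + T))
P = -89659590082/16957125339 (P = (2*(-327)*(-308 - 327))/(-70147) + 152984/241737 = (2*(-327)*(-635))*(-1/70147) + 152984*(1/241737) = 415290*(-1/70147) + 152984/241737 = -415290/70147 + 152984/241737 = -89659590082/16957125339 ≈ -5.2874)
395657 - P = 395657 - 1*(-89659590082/16957125339) = 395657 + 89659590082/16957125339 = 6709294999842805/16957125339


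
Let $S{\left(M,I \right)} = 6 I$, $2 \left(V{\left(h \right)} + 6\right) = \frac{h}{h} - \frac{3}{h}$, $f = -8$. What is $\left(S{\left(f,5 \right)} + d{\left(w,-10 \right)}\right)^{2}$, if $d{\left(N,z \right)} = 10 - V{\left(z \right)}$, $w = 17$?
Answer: $\frac{822649}{400} \approx 2056.6$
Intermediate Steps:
$V{\left(h \right)} = - \frac{11}{2} - \frac{3}{2 h}$ ($V{\left(h \right)} = -6 + \frac{\frac{h}{h} - \frac{3}{h}}{2} = -6 + \frac{1 - \frac{3}{h}}{2} = -6 + \left(\frac{1}{2} - \frac{3}{2 h}\right) = - \frac{11}{2} - \frac{3}{2 h}$)
$d{\left(N,z \right)} = 10 - \frac{-3 - 11 z}{2 z}$
$\left(S{\left(f,5 \right)} + d{\left(w,-10 \right)}\right)^{2} = \left(6 \cdot 5 + \frac{3 + 31 \left(-10\right)}{2 \left(-10\right)}\right)^{2} = \left(30 + \frac{1}{2} \left(- \frac{1}{10}\right) \left(3 - 310\right)\right)^{2} = \left(30 + \frac{1}{2} \left(- \frac{1}{10}\right) \left(-307\right)\right)^{2} = \left(30 + \frac{307}{20}\right)^{2} = \left(\frac{907}{20}\right)^{2} = \frac{822649}{400}$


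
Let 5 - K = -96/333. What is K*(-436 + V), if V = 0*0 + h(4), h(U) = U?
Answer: -84528/37 ≈ -2284.5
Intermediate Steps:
K = 587/111 (K = 5 - (-96)/333 = 5 - 1*(-32/111) = 5 + 32/111 = 587/111 ≈ 5.2883)
V = 4 (V = 0*0 + 4 = 0 + 4 = 4)
K*(-436 + V) = 587*(-436 + 4)/111 = (587/111)*(-432) = -84528/37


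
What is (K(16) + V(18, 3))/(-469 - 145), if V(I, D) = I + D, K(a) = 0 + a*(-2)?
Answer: 11/614 ≈ 0.017915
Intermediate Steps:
K(a) = -2*a (K(a) = 0 - 2*a = -2*a)
V(I, D) = D + I
(K(16) + V(18, 3))/(-469 - 145) = (-2*16 + (3 + 18))/(-469 - 145) = (-32 + 21)/(-614) = -11*(-1/614) = 11/614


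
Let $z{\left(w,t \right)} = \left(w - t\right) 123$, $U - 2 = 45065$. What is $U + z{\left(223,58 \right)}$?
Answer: $65362$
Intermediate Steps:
$U = 45067$ ($U = 2 + 45065 = 45067$)
$z{\left(w,t \right)} = - 123 t + 123 w$
$U + z{\left(223,58 \right)} = 45067 + \left(\left(-123\right) 58 + 123 \cdot 223\right) = 45067 + \left(-7134 + 27429\right) = 45067 + 20295 = 65362$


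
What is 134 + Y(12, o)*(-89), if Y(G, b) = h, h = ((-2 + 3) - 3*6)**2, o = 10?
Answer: -25587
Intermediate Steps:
h = 289 (h = (1 - 18)**2 = (-17)**2 = 289)
Y(G, b) = 289
134 + Y(12, o)*(-89) = 134 + 289*(-89) = 134 - 25721 = -25587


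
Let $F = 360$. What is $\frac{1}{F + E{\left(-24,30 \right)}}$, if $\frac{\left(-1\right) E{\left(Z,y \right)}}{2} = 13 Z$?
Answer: $\frac{1}{984} \approx 0.0010163$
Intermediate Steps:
$E{\left(Z,y \right)} = - 26 Z$ ($E{\left(Z,y \right)} = - 2 \cdot 13 Z = - 26 Z$)
$\frac{1}{F + E{\left(-24,30 \right)}} = \frac{1}{360 - -624} = \frac{1}{360 + 624} = \frac{1}{984}$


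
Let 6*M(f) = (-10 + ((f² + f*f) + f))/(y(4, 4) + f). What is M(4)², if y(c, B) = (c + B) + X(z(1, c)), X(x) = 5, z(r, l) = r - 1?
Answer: 169/2601 ≈ 0.064975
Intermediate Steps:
z(r, l) = -1 + r
y(c, B) = 5 + B + c (y(c, B) = (c + B) + 5 = (B + c) + 5 = 5 + B + c)
M(f) = (-10 + f + 2*f²)/(6*(13 + f)) (M(f) = ((-10 + ((f² + f*f) + f))/((5 + 4 + 4) + f))/6 = ((-10 + ((f² + f²) + f))/(13 + f))/6 = ((-10 + (2*f² + f))/(13 + f))/6 = ((-10 + (f + 2*f²))/(13 + f))/6 = ((-10 + f + 2*f²)/(13 + f))/6 = (-10 + f + 2*f²)/(6*(13 + f)))
M(4)² = ((-10 + 4 + 2*4²)/(6*(13 + 4)))² = ((⅙)*(-10 + 4 + 2*16)/17)² = ((⅙)*(1/17)*(-10 + 4 + 32))² = ((⅙)*(1/17)*26)² = (13/51)² = 169/2601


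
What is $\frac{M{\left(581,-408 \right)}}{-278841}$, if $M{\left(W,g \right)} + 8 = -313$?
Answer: $\frac{107}{92947} \approx 0.0011512$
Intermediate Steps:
$M{\left(W,g \right)} = -321$ ($M{\left(W,g \right)} = -8 - 313 = -321$)
$\frac{M{\left(581,-408 \right)}}{-278841} = - \frac{321}{-278841} = \left(-321\right) \left(- \frac{1}{278841}\right) = \frac{107}{92947}$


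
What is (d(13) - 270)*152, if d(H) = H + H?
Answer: -37088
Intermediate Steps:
d(H) = 2*H
(d(13) - 270)*152 = (2*13 - 270)*152 = (26 - 270)*152 = -244*152 = -37088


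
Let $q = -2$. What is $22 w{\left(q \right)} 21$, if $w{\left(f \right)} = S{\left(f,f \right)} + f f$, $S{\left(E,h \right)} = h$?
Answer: $924$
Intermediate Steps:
$w{\left(f \right)} = f + f^{2}$ ($w{\left(f \right)} = f + f f = f + f^{2}$)
$22 w{\left(q \right)} 21 = 22 \left(- 2 \left(1 - 2\right)\right) 21 = 22 \left(\left(-2\right) \left(-1\right)\right) 21 = 22 \cdot 2 \cdot 21 = 44 \cdot 21 = 924$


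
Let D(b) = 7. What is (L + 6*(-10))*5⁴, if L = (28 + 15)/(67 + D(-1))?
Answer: -2748125/74 ≈ -37137.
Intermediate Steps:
L = 43/74 (L = (28 + 15)/(67 + 7) = 43/74 ≈ 0.58108)
(L + 6*(-10))*5⁴ = (43/74 + 6*(-10))*5⁴ = (43/74 - 60)*625 = -4397/74*625 = -2748125/74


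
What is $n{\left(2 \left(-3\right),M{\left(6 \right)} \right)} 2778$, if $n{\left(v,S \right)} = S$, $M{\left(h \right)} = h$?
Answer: $16668$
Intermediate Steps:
$n{\left(2 \left(-3\right),M{\left(6 \right)} \right)} 2778 = 6 \cdot 2778 = 16668$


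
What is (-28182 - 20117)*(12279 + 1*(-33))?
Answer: -591469554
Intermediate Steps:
(-28182 - 20117)*(12279 + 1*(-33)) = -48299*(12279 - 33) = -48299*12246 = -591469554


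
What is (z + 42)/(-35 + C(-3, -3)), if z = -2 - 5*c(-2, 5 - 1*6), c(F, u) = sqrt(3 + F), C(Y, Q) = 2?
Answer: -35/33 ≈ -1.0606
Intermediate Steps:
z = -7 (z = -2 - 5*sqrt(3 - 2) = -2 - 5*sqrt(1) = -2 - 5*1 = -2 - 5 = -7)
(z + 42)/(-35 + C(-3, -3)) = (-7 + 42)/(-35 + 2) = 35/(-33) = -1/33*35 = -35/33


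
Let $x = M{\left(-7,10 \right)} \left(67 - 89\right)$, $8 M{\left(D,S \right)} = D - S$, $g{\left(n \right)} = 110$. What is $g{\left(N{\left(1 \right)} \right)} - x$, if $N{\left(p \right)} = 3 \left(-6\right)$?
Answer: $\frac{253}{4} \approx 63.25$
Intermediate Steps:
$N{\left(p \right)} = -18$
$M{\left(D,S \right)} = - \frac{S}{8} + \frac{D}{8}$ ($M{\left(D,S \right)} = \frac{D - S}{8} = - \frac{S}{8} + \frac{D}{8}$)
$x = \frac{187}{4}$ ($x = \left(\left(- \frac{1}{8}\right) 10 + \frac{1}{8} \left(-7\right)\right) \left(67 - 89\right) = \left(- \frac{5}{4} - \frac{7}{8}\right) \left(-22\right) = \left(- \frac{17}{8}\right) \left(-22\right) = \frac{187}{4} \approx 46.75$)
$g{\left(N{\left(1 \right)} \right)} - x = 110 - \frac{187}{4} = \frac{253}{4}$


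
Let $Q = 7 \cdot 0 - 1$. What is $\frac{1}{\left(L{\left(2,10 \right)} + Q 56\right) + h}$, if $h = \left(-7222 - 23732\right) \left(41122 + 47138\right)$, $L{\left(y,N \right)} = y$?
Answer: $- \frac{1}{2732000094} \approx -3.6603 \cdot 10^{-10}$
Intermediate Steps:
$Q = -1$ ($Q = 0 - 1 = -1$)
$h = -2732000040$ ($h = \left(-30954\right) 88260 = -2732000040$)
$\frac{1}{\left(L{\left(2,10 \right)} + Q 56\right) + h} = \frac{1}{\left(2 - 56\right) - 2732000040} = \frac{1}{-54 - 2732000040} = \frac{1}{-2732000094} = - \frac{1}{2732000094}$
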